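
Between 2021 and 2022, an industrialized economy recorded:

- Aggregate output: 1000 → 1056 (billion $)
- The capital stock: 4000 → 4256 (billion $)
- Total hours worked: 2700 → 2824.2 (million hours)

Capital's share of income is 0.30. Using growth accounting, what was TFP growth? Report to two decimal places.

0.46%

Aggregate output growth = (1056 − 1000) / 1000 = 5.6%.
The capital stock growth = (4256 − 4000) / 4000 = 6.4%.
Total hours worked growth = (2824.2 − 2700) / 2700 = 4.6%.
Labor's share = 1 − 0.3 = 0.7.
The capital stock: 0.3 × 6.4 = 1.92 pp.
Total hours worked: 0.7 × 4.6 = 3.22 pp.
TFP growth = 5.6 − 5.14 = 0.46%.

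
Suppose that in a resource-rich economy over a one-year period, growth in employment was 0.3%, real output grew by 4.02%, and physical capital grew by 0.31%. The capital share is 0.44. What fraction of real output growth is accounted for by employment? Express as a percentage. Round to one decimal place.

Labor's share = 1 − 0.44 = 0.56.
Employment contributed 0.56 × 0.3 = 0.168 pp.
Share of growth = 0.168 / 4.02 × 100 = 4.179%.

Employment accounted for 4.2% of growth.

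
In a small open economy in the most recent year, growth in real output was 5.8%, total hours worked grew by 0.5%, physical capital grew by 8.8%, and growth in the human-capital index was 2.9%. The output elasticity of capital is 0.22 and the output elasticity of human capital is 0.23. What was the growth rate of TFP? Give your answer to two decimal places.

2.92%

Labor's share = 1 − 0.22 − 0.23 = 0.55.
Physical capital: 0.22 × 8.8 = 1.936 pp.
The human-capital index: 0.23 × 2.9 = 0.667 pp.
Total hours worked: 0.55 × 0.5 = 0.275 pp.
TFP growth = 5.8 − 2.878 = 2.922%.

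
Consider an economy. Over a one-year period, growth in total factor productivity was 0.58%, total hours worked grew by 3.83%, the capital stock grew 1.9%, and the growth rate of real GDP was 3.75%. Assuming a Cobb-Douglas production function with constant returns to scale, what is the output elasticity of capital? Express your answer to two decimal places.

gY = gA + α·gK + (1−α)·gL, so gY − gA − gL = α(gK − gL).
3.75 − 0.58 − 3.83 = α × (1.9 − 3.83).
-0.66 = -1.93 α, so α = 0.342.

The output elasticity of capital is 0.34.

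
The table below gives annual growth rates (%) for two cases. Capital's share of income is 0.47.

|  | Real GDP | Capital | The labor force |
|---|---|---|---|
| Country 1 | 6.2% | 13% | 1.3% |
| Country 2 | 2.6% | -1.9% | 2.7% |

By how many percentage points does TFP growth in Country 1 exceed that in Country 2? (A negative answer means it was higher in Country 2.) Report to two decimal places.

Labor's share = 1 − 0.47 = 0.53.
Country 1: TFP = 6.2 − 6.11 − 0.689 = -0.599%.
Country 2: TFP = 2.6 + 0.893 − 1.431 = 2.062%.
Difference = -0.599 − (2.062) = -2.661 pp.

-2.66 percentage points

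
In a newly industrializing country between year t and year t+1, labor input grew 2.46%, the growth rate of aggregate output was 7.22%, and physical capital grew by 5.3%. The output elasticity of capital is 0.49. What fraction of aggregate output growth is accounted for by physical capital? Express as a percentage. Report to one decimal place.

Physical capital contributed 0.49 × 5.3 = 2.597 pp.
Share of growth = 2.597 / 7.22 × 100 = 35.97%.

Physical capital accounted for 36.0% of growth.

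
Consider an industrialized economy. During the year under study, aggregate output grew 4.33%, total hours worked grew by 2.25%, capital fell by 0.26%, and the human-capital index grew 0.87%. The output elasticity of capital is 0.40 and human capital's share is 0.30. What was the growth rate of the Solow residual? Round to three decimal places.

3.498%

Labor's share = 1 − 0.4 − 0.3 = 0.3.
Capital: 0.4 × (-0.26) = -0.104 pp.
The human-capital index: 0.3 × 0.87 = 0.261 pp.
Total hours worked: 0.3 × 2.25 = 0.675 pp.
TFP growth = 4.33 − 0.832 = 3.498%.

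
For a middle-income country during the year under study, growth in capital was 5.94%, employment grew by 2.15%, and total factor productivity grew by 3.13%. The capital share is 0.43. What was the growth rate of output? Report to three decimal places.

Labor's share = 1 − 0.43 = 0.57.
Capital: 0.43 × 5.94 = 2.5542 pp.
Employment: 0.57 × 2.15 = 1.2255 pp.
Output growth = 3.13 + 3.7797 = 6.9097%.

6.910%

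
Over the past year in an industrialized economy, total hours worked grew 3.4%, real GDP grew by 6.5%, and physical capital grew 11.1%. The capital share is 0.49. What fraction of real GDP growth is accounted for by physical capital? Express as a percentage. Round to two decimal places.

Physical capital contributed 0.49 × 11.1 = 5.439 pp.
Share of growth = 5.439 / 6.5 × 100 = 83.6769%.

83.68%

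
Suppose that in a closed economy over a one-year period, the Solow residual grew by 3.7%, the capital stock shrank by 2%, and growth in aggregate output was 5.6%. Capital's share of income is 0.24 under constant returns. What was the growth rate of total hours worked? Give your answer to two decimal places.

Total hours worked grew 3.13%.

Labor's share = 1 − 0.24 = 0.76.
gY = gA + 0.24×(-2) + 0.76×g.
0.76×g = 5.6 − 3.7 + 0.48 = 2.38.
g = 2.38 / 0.76 = 3.1316%.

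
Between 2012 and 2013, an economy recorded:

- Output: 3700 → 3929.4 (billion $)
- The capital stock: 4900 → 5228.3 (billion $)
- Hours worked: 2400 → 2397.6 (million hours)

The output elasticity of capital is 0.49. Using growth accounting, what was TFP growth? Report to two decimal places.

2.97%

Output growth = (3929.4 − 3700) / 3700 = 6.2%.
The capital stock growth = (5228.3 − 4900) / 4900 = 6.7%.
Hours worked growth = (2397.6 − 2400) / 2400 = -0.1%.
Labor's share = 1 − 0.49 = 0.51.
The capital stock: 0.49 × 6.7 = 3.283 pp.
Hours worked: 0.51 × (-0.1) = -0.051 pp.
TFP growth = 6.2 − 3.232 = 2.968%.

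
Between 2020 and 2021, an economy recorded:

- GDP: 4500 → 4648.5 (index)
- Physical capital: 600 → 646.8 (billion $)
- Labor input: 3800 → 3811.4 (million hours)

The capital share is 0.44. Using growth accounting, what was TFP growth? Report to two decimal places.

-0.30%

GDP growth = (4648.5 − 4500) / 4500 = 3.3%.
Physical capital growth = (646.8 − 600) / 600 = 7.8%.
Labor input growth = (3811.4 − 3800) / 3800 = 0.3%.
Labor's share = 1 − 0.44 = 0.56.
Physical capital: 0.44 × 7.8 = 3.432 pp.
Labor input: 0.56 × 0.3 = 0.168 pp.
TFP growth = 3.3 − 3.6 = -0.3%.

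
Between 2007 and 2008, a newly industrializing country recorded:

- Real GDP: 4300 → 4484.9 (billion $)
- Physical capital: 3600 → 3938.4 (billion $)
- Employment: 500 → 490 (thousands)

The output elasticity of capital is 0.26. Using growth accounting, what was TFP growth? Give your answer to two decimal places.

3.34%

Real GDP growth = (4484.9 − 4300) / 4300 = 4.3%.
Physical capital growth = (3938.4 − 3600) / 3600 = 9.4%.
Employment growth = (490 − 500) / 500 = -2%.
Labor's share = 1 − 0.26 = 0.74.
Physical capital: 0.26 × 9.4 = 2.444 pp.
Employment: 0.74 × (-2) = -1.48 pp.
TFP growth = 4.3 − 0.964 = 3.336%.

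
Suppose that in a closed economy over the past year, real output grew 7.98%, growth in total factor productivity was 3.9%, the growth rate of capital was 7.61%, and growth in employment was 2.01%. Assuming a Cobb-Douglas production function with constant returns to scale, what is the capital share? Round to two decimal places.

0.37

gY = gA + α·gK + (1−α)·gL, so gY − gA − gL = α(gK − gL).
7.98 − 3.9 − 2.01 = α × (7.61 − 2.01).
2.07 = 5.6 α, so α = 0.3696.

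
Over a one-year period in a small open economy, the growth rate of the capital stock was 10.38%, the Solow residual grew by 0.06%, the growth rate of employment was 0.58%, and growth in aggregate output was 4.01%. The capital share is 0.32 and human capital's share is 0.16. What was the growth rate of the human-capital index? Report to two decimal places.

Labor's share = 1 − 0.32 − 0.16 = 0.52.
gY = gA + 0.32×10.38 + 0.52×0.58 + 0.16×g.
0.16×g = 4.01 − 0.06 − 3.6232 = 0.3268.
g = 0.3268 / 0.16 = 2.0425%.

2.04%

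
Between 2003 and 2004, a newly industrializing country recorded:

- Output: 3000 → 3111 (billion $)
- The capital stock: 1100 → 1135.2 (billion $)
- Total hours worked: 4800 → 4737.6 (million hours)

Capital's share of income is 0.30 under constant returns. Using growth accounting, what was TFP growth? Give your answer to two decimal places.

Output growth = (3111 − 3000) / 3000 = 3.7%.
The capital stock growth = (1135.2 − 1100) / 1100 = 3.2%.
Total hours worked growth = (4737.6 − 4800) / 4800 = -1.3%.
Labor's share = 1 − 0.3 = 0.7.
The capital stock: 0.3 × 3.2 = 0.96 pp.
Total hours worked: 0.7 × (-1.3) = -0.91 pp.
TFP growth = 3.7 − 0.05 = 3.65%.

3.65%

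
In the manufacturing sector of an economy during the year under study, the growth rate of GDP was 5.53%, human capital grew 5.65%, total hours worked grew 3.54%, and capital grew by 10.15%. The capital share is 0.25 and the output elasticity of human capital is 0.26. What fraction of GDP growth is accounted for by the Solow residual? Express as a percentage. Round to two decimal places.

-3.82%

Labor's share = 1 − 0.25 − 0.26 = 0.49.
Capital: 0.25 × 10.15 = 2.5375 pp.
Human capital: 0.26 × 5.65 = 1.469 pp.
Total hours worked: 0.49 × 3.54 = 1.7346 pp.
TFP growth = 5.53 − 5.7411 = -0.2111%.
TFP share of growth = -0.2111 / 5.53 × 100 = -3.8174%.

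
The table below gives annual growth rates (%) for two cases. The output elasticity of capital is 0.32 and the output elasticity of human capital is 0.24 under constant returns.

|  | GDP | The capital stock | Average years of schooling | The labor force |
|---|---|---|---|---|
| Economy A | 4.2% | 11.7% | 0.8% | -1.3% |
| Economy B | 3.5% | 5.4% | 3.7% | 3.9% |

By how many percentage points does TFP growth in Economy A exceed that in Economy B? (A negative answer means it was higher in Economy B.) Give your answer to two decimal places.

1.67 percentage points

Labor's share = 1 − 0.32 − 0.24 = 0.44.
Economy A: TFP = 4.2 − 3.744 − 0.192 + 0.572 = 0.836%.
Economy B: TFP = 3.5 − 1.728 − 0.888 − 1.716 = -0.832%.
Difference = 0.836 − (-0.832) = 1.668 pp.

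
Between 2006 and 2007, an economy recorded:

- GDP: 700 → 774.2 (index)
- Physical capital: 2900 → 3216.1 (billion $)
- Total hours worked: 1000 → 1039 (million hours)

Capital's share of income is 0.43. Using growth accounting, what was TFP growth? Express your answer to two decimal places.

GDP growth = (774.2 − 700) / 700 = 10.6%.
Physical capital growth = (3216.1 − 2900) / 2900 = 10.9%.
Total hours worked growth = (1039 − 1000) / 1000 = 3.9%.
Labor's share = 1 − 0.43 = 0.57.
Physical capital: 0.43 × 10.9 = 4.687 pp.
Total hours worked: 0.57 × 3.9 = 2.223 pp.
TFP growth = 10.6 − 6.91 = 3.69%.

TFP grew 3.69%.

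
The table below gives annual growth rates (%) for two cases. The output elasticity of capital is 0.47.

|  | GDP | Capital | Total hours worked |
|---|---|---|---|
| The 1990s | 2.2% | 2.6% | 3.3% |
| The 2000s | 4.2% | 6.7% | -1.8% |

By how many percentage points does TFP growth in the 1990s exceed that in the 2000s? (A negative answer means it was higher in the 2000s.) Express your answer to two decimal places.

-2.78 percentage points

Labor's share = 1 − 0.47 = 0.53.
The 1990s: TFP = 2.2 − 1.222 − 1.749 = -0.771%.
The 2000s: TFP = 4.2 − 3.149 + 0.954 = 2.005%.
Difference = -0.771 − (2.005) = -2.776 pp.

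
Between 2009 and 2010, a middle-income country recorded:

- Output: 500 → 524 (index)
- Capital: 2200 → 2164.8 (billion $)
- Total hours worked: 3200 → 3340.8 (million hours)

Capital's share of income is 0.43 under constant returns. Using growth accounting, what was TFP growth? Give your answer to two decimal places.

Output growth = (524 − 500) / 500 = 4.8%.
Capital growth = (2164.8 − 2200) / 2200 = -1.6%.
Total hours worked growth = (3340.8 − 3200) / 3200 = 4.4%.
Labor's share = 1 − 0.43 = 0.57.
Capital: 0.43 × (-1.6) = -0.688 pp.
Total hours worked: 0.57 × 4.4 = 2.508 pp.
TFP growth = 4.8 − 1.82 = 2.98%.

2.98%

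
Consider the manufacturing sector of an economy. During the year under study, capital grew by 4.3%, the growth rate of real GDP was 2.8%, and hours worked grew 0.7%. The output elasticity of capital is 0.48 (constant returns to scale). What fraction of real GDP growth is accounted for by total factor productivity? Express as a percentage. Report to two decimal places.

Total factor productivity accounted for 13.29% of growth.

Labor's share = 1 − 0.48 = 0.52.
Capital: 0.48 × 4.3 = 2.064 pp.
Hours worked: 0.52 × 0.7 = 0.364 pp.
TFP growth = 2.8 − 2.428 = 0.372%.
TFP share of growth = 0.372 / 2.8 × 100 = 13.2857%.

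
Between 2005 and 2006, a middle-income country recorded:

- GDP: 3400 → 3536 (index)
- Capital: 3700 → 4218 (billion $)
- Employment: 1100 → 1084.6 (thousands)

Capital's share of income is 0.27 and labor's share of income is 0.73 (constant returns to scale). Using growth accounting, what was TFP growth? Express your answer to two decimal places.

GDP growth = (3536 − 3400) / 3400 = 4%.
Capital growth = (4218 − 3700) / 3700 = 14%.
Employment growth = (1084.6 − 1100) / 1100 = -1.4%.
Labor's share = 1 − 0.27 = 0.73.
Capital: 0.27 × 14 = 3.78 pp.
Employment: 0.73 × (-1.4) = -1.022 pp.
TFP growth = 4 − 2.758 = 1.242%.

1.24%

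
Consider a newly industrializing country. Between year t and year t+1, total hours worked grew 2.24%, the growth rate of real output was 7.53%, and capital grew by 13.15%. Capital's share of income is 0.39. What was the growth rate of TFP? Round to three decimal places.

Labor's share = 1 − 0.39 = 0.61.
Capital: 0.39 × 13.15 = 5.1285 pp.
Total hours worked: 0.61 × 2.24 = 1.3664 pp.
TFP growth = 7.53 − 6.4949 = 1.0351%.

1.035%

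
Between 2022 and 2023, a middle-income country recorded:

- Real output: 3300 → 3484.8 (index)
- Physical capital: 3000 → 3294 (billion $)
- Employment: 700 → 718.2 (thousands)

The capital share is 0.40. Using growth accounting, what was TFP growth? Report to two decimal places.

Real output growth = (3484.8 − 3300) / 3300 = 5.6%.
Physical capital growth = (3294 − 3000) / 3000 = 9.8%.
Employment growth = (718.2 − 700) / 700 = 2.6%.
Labor's share = 1 − 0.4 = 0.6.
Physical capital: 0.4 × 9.8 = 3.92 pp.
Employment: 0.6 × 2.6 = 1.56 pp.
TFP growth = 5.6 − 5.48 = 0.12%.

0.12%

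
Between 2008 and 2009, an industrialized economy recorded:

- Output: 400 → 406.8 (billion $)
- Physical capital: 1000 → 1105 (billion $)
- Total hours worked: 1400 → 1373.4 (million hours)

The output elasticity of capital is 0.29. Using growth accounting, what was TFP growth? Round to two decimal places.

Output growth = (406.8 − 400) / 400 = 1.7%.
Physical capital growth = (1105 − 1000) / 1000 = 10.5%.
Total hours worked growth = (1373.4 − 1400) / 1400 = -1.9%.
Labor's share = 1 − 0.29 = 0.71.
Physical capital: 0.29 × 10.5 = 3.045 pp.
Total hours worked: 0.71 × (-1.9) = -1.349 pp.
TFP growth = 1.7 − 1.696 = 0.004%.

0.00%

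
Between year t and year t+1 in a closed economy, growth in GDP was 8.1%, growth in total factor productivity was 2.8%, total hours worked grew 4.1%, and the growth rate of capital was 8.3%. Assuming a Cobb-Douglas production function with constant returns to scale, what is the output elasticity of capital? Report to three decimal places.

gY = gA + α·gK + (1−α)·gL, so gY − gA − gL = α(gK − gL).
8.1 − 2.8 − 4.1 = α × (8.3 − 4.1).
1.2 = 4.2 α, so α = 0.28571.

0.286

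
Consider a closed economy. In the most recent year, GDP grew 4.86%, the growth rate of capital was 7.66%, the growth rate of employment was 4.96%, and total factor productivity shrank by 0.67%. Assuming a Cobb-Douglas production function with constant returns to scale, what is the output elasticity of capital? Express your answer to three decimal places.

gY = gA + α·gK + (1−α)·gL, so gY − gA − gL = α(gK − gL).
4.86 + 0.67 − 4.96 = α × (7.66 − 4.96).
0.57 = 2.7 α, so α = 0.21111.

0.211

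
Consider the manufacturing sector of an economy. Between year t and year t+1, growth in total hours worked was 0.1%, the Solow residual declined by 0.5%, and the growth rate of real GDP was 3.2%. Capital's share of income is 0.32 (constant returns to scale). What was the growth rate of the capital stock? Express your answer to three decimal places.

11.350%

Labor's share = 1 − 0.32 = 0.68.
gY = gA + 0.68×0.1 + 0.32×g.
0.32×g = 3.2 + 0.5 − 0.068 = 3.632.
g = 3.632 / 0.32 = 11.35%.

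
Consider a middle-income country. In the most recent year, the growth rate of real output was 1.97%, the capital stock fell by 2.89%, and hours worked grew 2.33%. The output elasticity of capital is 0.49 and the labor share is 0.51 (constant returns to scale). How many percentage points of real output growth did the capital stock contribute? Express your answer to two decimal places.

Contribution = share × growth = 0.49 × (-2.89) = -1.4161 pp.

-1.42 pp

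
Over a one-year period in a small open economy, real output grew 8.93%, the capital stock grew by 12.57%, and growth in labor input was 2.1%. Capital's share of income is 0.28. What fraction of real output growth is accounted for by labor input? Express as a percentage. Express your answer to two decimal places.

Labor input accounted for 16.93% of growth.

Labor's share = 1 − 0.28 = 0.72.
Labor input contributed 0.72 × 2.1 = 1.512 pp.
Share of growth = 1.512 / 8.93 × 100 = 16.9317%.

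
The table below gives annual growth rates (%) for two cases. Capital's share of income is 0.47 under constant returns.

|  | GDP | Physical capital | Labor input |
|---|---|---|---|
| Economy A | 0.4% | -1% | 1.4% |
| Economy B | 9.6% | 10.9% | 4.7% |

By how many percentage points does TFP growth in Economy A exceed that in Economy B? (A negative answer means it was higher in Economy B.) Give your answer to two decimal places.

Labor's share = 1 − 0.47 = 0.53.
Economy A: TFP = 0.4 + 0.47 − 0.742 = 0.128%.
Economy B: TFP = 9.6 − 5.123 − 2.491 = 1.986%.
Difference = 0.128 − (1.986) = -1.858 pp.

-1.86 percentage points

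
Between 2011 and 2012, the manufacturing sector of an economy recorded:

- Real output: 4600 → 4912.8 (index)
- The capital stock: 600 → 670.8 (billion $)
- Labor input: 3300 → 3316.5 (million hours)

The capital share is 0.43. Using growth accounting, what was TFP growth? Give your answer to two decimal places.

Real output growth = (4912.8 − 4600) / 4600 = 6.8%.
The capital stock growth = (670.8 − 600) / 600 = 11.8%.
Labor input growth = (3316.5 − 3300) / 3300 = 0.5%.
Labor's share = 1 − 0.43 = 0.57.
The capital stock: 0.43 × 11.8 = 5.074 pp.
Labor input: 0.57 × 0.5 = 0.285 pp.
TFP growth = 6.8 − 5.359 = 1.441%.

1.44%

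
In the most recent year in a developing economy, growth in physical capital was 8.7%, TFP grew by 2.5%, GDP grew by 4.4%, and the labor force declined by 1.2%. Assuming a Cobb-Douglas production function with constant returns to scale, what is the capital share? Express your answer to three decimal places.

α = 0.313

gY = gA + α·gK + (1−α)·gL, so gY − gA − gL = α(gK − gL).
4.4 − 2.5 + 1.2 = α × (8.7 − (-1.2)).
3.1 = 9.9 α, so α = 0.31313.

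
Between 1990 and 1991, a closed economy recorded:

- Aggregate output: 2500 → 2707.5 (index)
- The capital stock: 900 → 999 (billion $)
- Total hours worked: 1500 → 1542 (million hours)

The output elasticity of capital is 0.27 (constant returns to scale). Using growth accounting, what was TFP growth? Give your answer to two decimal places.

3.29%

Aggregate output growth = (2707.5 − 2500) / 2500 = 8.3%.
The capital stock growth = (999 − 900) / 900 = 11%.
Total hours worked growth = (1542 − 1500) / 1500 = 2.8%.
Labor's share = 1 − 0.27 = 0.73.
The capital stock: 0.27 × 11 = 2.97 pp.
Total hours worked: 0.73 × 2.8 = 2.044 pp.
TFP growth = 8.3 − 5.014 = 3.286%.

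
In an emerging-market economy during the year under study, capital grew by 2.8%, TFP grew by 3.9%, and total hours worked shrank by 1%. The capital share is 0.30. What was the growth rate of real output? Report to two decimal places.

Real output grew 4.04%.

Labor's share = 1 − 0.3 = 0.7.
Capital: 0.3 × 2.8 = 0.84 pp.
Total hours worked: 0.7 × (-1) = -0.7 pp.
Output growth = 3.9 + 0.14 = 4.04%.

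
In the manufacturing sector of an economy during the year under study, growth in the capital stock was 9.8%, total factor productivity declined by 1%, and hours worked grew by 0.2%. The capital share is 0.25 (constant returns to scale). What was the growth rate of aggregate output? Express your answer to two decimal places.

Aggregate output growth was 1.60%.

Labor's share = 1 − 0.25 = 0.75.
The capital stock: 0.25 × 9.8 = 2.45 pp.
Hours worked: 0.75 × 0.2 = 0.15 pp.
Output growth = -1 + 2.6 = 1.6%.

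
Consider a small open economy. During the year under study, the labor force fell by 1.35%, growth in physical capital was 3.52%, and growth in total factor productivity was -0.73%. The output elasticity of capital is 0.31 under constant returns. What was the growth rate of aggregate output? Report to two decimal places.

Labor's share = 1 − 0.31 = 0.69.
Physical capital: 0.31 × 3.52 = 1.0912 pp.
The labor force: 0.69 × (-1.35) = -0.9315 pp.
Output growth = -0.73 + 0.1597 = -0.5703%.

-0.57%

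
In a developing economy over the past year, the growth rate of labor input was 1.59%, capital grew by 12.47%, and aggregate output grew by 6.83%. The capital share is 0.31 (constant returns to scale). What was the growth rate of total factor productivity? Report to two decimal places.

Labor's share = 1 − 0.31 = 0.69.
Capital: 0.31 × 12.47 = 3.8657 pp.
Labor input: 0.69 × 1.59 = 1.0971 pp.
TFP growth = 6.83 − 4.9628 = 1.8672%.

1.87%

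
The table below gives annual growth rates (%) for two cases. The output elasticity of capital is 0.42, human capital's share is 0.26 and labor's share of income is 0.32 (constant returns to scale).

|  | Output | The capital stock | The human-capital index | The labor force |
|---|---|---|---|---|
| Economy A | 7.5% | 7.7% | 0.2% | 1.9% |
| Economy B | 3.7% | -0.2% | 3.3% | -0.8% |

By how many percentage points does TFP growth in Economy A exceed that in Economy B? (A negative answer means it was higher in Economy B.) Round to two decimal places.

Labor's share = 1 − 0.42 − 0.26 = 0.32.
Economy A: TFP = 7.5 − 3.234 − 0.052 − 0.608 = 3.606%.
Economy B: TFP = 3.7 + 0.084 − 0.858 + 0.256 = 3.182%.
Difference = 3.606 − (3.182) = 0.424 pp.

0.42 percentage points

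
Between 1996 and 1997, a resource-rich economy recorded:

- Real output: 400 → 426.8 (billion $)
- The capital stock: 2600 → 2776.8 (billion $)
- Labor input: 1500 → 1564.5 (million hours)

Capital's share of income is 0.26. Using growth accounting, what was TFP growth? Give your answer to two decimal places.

TFP grew 1.75%.

Real output growth = (426.8 − 400) / 400 = 6.7%.
The capital stock growth = (2776.8 − 2600) / 2600 = 6.8%.
Labor input growth = (1564.5 − 1500) / 1500 = 4.3%.
Labor's share = 1 − 0.26 = 0.74.
The capital stock: 0.26 × 6.8 = 1.768 pp.
Labor input: 0.74 × 4.3 = 3.182 pp.
TFP growth = 6.7 − 4.95 = 1.75%.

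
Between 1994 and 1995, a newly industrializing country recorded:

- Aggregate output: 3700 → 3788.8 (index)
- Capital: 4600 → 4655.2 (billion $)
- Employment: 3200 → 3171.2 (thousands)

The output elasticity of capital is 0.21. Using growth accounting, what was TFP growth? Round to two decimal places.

Aggregate output growth = (3788.8 − 3700) / 3700 = 2.4%.
Capital growth = (4655.2 − 4600) / 4600 = 1.2%.
Employment growth = (3171.2 − 3200) / 3200 = -0.9%.
Labor's share = 1 − 0.21 = 0.79.
Capital: 0.21 × 1.2 = 0.252 pp.
Employment: 0.79 × (-0.9) = -0.711 pp.
TFP growth = 2.4 + 0.459 = 2.859%.

2.86%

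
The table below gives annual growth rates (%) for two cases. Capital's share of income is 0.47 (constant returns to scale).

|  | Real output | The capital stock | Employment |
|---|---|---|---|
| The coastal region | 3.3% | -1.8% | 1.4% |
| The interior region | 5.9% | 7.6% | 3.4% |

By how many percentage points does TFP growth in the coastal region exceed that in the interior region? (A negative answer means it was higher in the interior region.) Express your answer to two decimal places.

2.88 percentage points

Labor's share = 1 − 0.47 = 0.53.
The coastal region: TFP = 3.3 + 0.846 − 0.742 = 3.404%.
The interior region: TFP = 5.9 − 3.572 − 1.802 = 0.526%.
Difference = 3.404 − (0.526) = 2.878 pp.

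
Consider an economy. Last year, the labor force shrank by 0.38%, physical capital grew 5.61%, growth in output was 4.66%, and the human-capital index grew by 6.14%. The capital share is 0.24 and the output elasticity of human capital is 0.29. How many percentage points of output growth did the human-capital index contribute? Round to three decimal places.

1.781 pp

Contribution = share × growth = 0.29 × 6.14 = 1.7806 pp.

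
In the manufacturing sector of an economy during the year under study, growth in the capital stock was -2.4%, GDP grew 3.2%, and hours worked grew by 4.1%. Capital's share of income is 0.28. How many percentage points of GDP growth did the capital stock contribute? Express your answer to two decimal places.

Contribution = share × growth = 0.28 × (-2.4) = -0.672 pp.

-0.67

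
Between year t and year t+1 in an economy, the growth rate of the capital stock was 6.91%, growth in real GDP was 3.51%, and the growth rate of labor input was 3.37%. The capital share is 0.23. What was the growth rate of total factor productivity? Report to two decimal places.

Labor's share = 1 − 0.23 = 0.77.
The capital stock: 0.23 × 6.91 = 1.5893 pp.
Labor input: 0.77 × 3.37 = 2.5949 pp.
TFP growth = 3.51 − 4.1842 = -0.6742%.

-0.67%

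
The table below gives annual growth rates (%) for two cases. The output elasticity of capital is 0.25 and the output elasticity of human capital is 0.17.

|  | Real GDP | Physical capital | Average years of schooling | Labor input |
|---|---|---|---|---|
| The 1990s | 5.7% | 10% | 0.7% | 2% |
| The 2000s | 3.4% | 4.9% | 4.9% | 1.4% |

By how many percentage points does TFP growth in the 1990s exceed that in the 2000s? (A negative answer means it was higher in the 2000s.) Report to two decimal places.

Labor's share = 1 − 0.25 − 0.17 = 0.58.
The 1990s: TFP = 5.7 − 2.5 − 0.119 − 1.16 = 1.921%.
The 2000s: TFP = 3.4 − 1.225 − 0.833 − 0.812 = 0.53%.
Difference = 1.921 − (0.53) = 1.391 pp.

1.39 percentage points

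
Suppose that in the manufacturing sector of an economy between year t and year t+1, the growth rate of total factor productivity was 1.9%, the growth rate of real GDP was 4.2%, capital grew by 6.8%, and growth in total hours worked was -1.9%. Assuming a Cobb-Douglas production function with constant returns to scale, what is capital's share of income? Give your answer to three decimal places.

gY = gA + α·gK + (1−α)·gL, so gY − gA − gL = α(gK − gL).
4.2 − 1.9 + 1.9 = α × (6.8 − (-1.9)).
4.2 = 8.7 α, so α = 0.48276.

α = 0.483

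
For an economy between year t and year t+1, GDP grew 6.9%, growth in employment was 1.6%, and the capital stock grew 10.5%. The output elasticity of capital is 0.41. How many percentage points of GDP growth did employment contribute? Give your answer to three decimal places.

Labor's share = 1 − 0.41 = 0.59.
Contribution = share × growth = 0.59 × 1.6 = 0.944 pp.

0.944 pp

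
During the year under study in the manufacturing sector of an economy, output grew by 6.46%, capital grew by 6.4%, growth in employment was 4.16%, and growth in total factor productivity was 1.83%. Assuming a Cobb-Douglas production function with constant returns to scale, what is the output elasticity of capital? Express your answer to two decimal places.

gY = gA + α·gK + (1−α)·gL, so gY − gA − gL = α(gK − gL).
6.46 − 1.83 − 4.16 = α × (6.4 − 4.16).
0.47 = 2.24 α, so α = 0.2098.

The output elasticity of capital is 0.21.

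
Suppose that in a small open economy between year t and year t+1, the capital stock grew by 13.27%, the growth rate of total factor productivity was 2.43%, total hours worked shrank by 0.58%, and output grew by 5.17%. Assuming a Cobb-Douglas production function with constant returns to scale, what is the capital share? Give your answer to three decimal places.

gY = gA + α·gK + (1−α)·gL, so gY − gA − gL = α(gK − gL).
5.17 − 2.43 + 0.58 = α × (13.27 − (-0.58)).
3.32 = 13.85 α, so α = 0.23971.

The capital share is 0.240.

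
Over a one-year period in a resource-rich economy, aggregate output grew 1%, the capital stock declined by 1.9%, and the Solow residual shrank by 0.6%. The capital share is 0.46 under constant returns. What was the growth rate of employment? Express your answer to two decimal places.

Employment grew 4.58%.

Labor's share = 1 − 0.46 = 0.54.
gY = gA + 0.46×(-1.9) + 0.54×g.
0.54×g = 1 + 0.6 + 0.874 = 2.474.
g = 2.474 / 0.54 = 4.5815%.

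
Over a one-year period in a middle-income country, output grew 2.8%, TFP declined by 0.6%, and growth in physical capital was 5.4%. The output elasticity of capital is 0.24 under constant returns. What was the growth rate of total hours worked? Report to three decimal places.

2.768%

Labor's share = 1 − 0.24 = 0.76.
gY = gA + 0.24×5.4 + 0.76×g.
0.76×g = 2.8 + 0.6 − 1.296 = 2.104.
g = 2.104 / 0.76 = 2.76842%.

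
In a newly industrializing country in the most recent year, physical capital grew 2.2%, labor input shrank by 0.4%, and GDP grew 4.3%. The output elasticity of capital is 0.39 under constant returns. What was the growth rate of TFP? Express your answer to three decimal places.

3.686%

Labor's share = 1 − 0.39 = 0.61.
Physical capital: 0.39 × 2.2 = 0.858 pp.
Labor input: 0.61 × (-0.4) = -0.244 pp.
TFP growth = 4.3 − 0.614 = 3.686%.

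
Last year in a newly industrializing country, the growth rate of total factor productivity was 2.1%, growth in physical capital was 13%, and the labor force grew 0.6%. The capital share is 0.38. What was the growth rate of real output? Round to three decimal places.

7.412%

Labor's share = 1 − 0.38 = 0.62.
Physical capital: 0.38 × 13 = 4.94 pp.
The labor force: 0.62 × 0.6 = 0.372 pp.
Output growth = 2.1 + 5.312 = 7.412%.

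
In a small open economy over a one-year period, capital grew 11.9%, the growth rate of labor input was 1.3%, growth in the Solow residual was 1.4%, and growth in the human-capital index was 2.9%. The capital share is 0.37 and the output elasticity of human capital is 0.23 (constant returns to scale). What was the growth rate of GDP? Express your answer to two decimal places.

GDP growth was 6.99%.

Labor's share = 1 − 0.37 − 0.23 = 0.4.
Capital: 0.37 × 11.9 = 4.403 pp.
The human-capital index: 0.23 × 2.9 = 0.667 pp.
Labor input: 0.4 × 1.3 = 0.52 pp.
Output growth = 1.4 + 5.59 = 6.99%.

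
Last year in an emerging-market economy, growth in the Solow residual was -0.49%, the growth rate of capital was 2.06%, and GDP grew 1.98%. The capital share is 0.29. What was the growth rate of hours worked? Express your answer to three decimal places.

Hours worked grew 2.637%.

Labor's share = 1 − 0.29 = 0.71.
gY = gA + 0.29×2.06 + 0.71×g.
0.71×g = 1.98 + 0.49 − 0.5974 = 1.8726.
g = 1.8726 / 0.71 = 2.63746%.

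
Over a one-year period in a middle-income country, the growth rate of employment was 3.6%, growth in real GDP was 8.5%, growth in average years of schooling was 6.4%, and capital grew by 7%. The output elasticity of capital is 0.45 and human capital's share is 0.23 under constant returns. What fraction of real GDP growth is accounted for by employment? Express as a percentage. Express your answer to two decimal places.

Labor's share = 1 − 0.45 − 0.23 = 0.32.
Employment contributed 0.32 × 3.6 = 1.152 pp.
Share of growth = 1.152 / 8.5 × 100 = 13.5529%.

Employment accounted for 13.55% of growth.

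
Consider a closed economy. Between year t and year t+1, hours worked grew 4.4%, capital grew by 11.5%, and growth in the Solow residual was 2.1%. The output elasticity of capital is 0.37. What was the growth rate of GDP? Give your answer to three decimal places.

9.127%

Labor's share = 1 − 0.37 = 0.63.
Capital: 0.37 × 11.5 = 4.255 pp.
Hours worked: 0.63 × 4.4 = 2.772 pp.
Output growth = 2.1 + 7.027 = 9.127%.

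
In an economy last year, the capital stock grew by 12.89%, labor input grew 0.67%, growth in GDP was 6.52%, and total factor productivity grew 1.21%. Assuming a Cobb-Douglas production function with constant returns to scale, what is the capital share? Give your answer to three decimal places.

gY = gA + α·gK + (1−α)·gL, so gY − gA − gL = α(gK − gL).
6.52 − 1.21 − 0.67 = α × (12.89 − 0.67).
4.64 = 12.22 α, so α = 0.37971.

The capital share is 0.380.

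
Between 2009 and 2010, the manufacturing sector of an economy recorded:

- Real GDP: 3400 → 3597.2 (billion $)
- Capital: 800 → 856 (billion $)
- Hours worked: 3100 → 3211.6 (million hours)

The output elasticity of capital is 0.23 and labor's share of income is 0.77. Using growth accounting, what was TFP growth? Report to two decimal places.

1.42%

Real GDP growth = (3597.2 − 3400) / 3400 = 5.8%.
Capital growth = (856 − 800) / 800 = 7%.
Hours worked growth = (3211.6 − 3100) / 3100 = 3.6%.
Labor's share = 1 − 0.23 = 0.77.
Capital: 0.23 × 7 = 1.61 pp.
Hours worked: 0.77 × 3.6 = 2.772 pp.
TFP growth = 5.8 − 4.382 = 1.418%.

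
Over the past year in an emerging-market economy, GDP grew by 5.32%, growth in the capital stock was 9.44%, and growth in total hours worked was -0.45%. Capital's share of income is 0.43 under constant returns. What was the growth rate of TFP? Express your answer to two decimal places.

Labor's share = 1 − 0.43 = 0.57.
The capital stock: 0.43 × 9.44 = 4.0592 pp.
Total hours worked: 0.57 × (-0.45) = -0.2565 pp.
TFP growth = 5.32 − 3.8027 = 1.5173%.

1.52%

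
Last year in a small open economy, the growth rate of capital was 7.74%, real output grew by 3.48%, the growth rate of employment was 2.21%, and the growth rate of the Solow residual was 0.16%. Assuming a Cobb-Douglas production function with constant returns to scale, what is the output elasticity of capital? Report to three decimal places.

0.201

gY = gA + α·gK + (1−α)·gL, so gY − gA − gL = α(gK − gL).
3.48 − 0.16 − 2.21 = α × (7.74 − 2.21).
1.11 = 5.53 α, so α = 0.20072.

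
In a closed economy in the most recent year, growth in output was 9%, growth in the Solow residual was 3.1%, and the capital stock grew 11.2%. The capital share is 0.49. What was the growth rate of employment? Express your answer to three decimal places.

0.808%

Labor's share = 1 − 0.49 = 0.51.
gY = gA + 0.49×11.2 + 0.51×g.
0.51×g = 9 − 3.1 − 5.488 = 0.412.
g = 0.412 / 0.51 = 0.80784%.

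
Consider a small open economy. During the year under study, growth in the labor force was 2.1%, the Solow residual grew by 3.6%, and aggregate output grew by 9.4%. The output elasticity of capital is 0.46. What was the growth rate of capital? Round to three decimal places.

10.143%

Labor's share = 1 − 0.46 = 0.54.
gY = gA + 0.54×2.1 + 0.46×g.
0.46×g = 9.4 − 3.6 − 1.134 = 4.666.
g = 4.666 / 0.46 = 10.14348%.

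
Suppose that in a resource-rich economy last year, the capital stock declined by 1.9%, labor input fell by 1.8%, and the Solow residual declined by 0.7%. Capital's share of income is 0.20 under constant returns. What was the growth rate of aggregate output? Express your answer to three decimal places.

-2.520%

Labor's share = 1 − 0.2 = 0.8.
The capital stock: 0.2 × (-1.9) = -0.38 pp.
Labor input: 0.8 × (-1.8) = -1.44 pp.
Output growth = -0.7 + (-1.82) = -2.52%.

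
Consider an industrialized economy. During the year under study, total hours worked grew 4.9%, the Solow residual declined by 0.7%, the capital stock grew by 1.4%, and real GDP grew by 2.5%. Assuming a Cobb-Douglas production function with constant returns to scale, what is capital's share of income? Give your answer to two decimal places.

α = 0.49

gY = gA + α·gK + (1−α)·gL, so gY − gA − gL = α(gK − gL).
2.5 + 0.7 − 4.9 = α × (1.4 − 4.9).
-1.7 = -3.5 α, so α = 0.4857.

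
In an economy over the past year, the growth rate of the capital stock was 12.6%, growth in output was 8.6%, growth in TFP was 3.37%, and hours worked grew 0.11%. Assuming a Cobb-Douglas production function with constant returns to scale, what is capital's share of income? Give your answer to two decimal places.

Capital's share of income is 0.41.

gY = gA + α·gK + (1−α)·gL, so gY − gA − gL = α(gK − gL).
8.6 − 3.37 − 0.11 = α × (12.6 − 0.11).
5.12 = 12.49 α, so α = 0.4099.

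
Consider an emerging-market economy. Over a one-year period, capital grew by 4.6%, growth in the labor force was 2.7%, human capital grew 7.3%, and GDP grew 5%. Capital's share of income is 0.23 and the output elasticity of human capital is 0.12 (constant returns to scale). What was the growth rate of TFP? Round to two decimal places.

1.31%

Labor's share = 1 − 0.23 − 0.12 = 0.65.
Capital: 0.23 × 4.6 = 1.058 pp.
Human capital: 0.12 × 7.3 = 0.876 pp.
The labor force: 0.65 × 2.7 = 1.755 pp.
TFP growth = 5 − 3.689 = 1.311%.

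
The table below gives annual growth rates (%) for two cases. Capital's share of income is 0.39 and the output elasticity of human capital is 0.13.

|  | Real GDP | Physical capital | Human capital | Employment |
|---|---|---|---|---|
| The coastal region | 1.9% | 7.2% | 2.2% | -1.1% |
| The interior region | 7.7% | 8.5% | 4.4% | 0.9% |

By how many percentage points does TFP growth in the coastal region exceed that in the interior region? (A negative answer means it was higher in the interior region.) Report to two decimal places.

Labor's share = 1 − 0.39 − 0.13 = 0.48.
The coastal region: TFP = 1.9 − 2.808 − 0.286 + 0.528 = -0.666%.
The interior region: TFP = 7.7 − 3.315 − 0.572 − 0.432 = 3.381%.
Difference = -0.666 − (3.381) = -4.047 pp.

-4.05 percentage points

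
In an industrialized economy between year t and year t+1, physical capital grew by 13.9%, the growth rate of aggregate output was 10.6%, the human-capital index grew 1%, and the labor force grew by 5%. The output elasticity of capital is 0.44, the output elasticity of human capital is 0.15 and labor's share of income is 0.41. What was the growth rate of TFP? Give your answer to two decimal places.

TFP growth was 2.28%.

Labor's share = 1 − 0.44 − 0.15 = 0.41.
Physical capital: 0.44 × 13.9 = 6.116 pp.
The human-capital index: 0.15 × 1 = 0.15 pp.
The labor force: 0.41 × 5 = 2.05 pp.
TFP growth = 10.6 − 8.316 = 2.284%.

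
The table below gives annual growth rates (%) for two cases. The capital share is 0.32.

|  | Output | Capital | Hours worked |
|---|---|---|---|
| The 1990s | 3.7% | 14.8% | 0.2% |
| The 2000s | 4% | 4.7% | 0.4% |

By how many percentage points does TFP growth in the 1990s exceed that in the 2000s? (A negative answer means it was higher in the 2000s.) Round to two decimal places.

Labor's share = 1 − 0.32 = 0.68.
The 1990s: TFP = 3.7 − 4.736 − 0.136 = -1.172%.
The 2000s: TFP = 4 − 1.504 − 0.272 = 2.224%.
Difference = -1.172 − (2.224) = -3.396 pp.

-3.40 percentage points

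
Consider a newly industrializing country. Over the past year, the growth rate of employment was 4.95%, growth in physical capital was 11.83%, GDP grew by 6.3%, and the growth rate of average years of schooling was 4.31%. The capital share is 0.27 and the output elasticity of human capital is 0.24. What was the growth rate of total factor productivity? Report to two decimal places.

Labor's share = 1 − 0.27 − 0.24 = 0.49.
Physical capital: 0.27 × 11.83 = 3.1941 pp.
Average years of schooling: 0.24 × 4.31 = 1.0344 pp.
Employment: 0.49 × 4.95 = 2.4255 pp.
TFP growth = 6.3 − 6.654 = -0.354%.

-0.35%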